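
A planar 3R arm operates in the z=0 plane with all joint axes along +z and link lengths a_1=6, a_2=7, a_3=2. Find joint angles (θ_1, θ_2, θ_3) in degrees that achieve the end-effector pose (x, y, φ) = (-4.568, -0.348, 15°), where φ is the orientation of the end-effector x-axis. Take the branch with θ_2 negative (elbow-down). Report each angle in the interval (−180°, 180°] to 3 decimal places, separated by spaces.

wrist centre = target − a_3·(cos φ, sin φ) = (-6.4999, -0.8656)
cos θ_2 = (42.9974−6²−7²)/(2·6·7) = -0.5000; θ_2 = -120.0020° (elbow-down)
β = atan2(-0.8656,-6.4999) = -172.4141°; ψ = atan2(-6.0621,2.4998) = -67.5904°
θ_1 = β − ψ = -104.8237°
θ_3 = φ − θ_1 − θ_2 = -120.1743° (wrapped to (-180°,180°])

-104.824 -120.002 -120.174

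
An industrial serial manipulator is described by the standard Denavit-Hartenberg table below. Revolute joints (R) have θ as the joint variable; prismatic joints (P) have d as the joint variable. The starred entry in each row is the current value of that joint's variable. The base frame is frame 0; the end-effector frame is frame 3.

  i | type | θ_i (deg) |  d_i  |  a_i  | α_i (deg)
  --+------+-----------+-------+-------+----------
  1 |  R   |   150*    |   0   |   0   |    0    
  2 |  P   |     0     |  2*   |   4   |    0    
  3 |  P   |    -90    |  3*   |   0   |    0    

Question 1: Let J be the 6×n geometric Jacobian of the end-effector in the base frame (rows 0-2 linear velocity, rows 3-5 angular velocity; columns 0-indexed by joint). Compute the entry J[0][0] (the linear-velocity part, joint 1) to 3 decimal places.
axis z_0 = ẑ; lever o_n−o_0 = (-3.4641,2.0000,5.0000)
cross product → J_v[:, 0] = (-2.0000,-3.4641,0.0000)
J_ω[:, 0] = z_0
entry J[0][0] = -2.0000

-2.000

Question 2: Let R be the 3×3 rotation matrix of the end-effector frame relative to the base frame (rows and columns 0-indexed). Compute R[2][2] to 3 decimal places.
1.000

End-effector z-axis (col 2 of R) = (0.0000,0.0000,1.0000)
R[2][2] = 1.0000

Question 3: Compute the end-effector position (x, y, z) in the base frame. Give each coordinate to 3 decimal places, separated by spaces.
-3.464 2.000 5.000

after link 1: o_1 = (0.0000, 0.0000, 0.0000)
after link 2: o_2 = (-3.4641, 2.0000, 2.0000)
after link 3: o_3 = (-3.4641, 2.0000, 5.0000)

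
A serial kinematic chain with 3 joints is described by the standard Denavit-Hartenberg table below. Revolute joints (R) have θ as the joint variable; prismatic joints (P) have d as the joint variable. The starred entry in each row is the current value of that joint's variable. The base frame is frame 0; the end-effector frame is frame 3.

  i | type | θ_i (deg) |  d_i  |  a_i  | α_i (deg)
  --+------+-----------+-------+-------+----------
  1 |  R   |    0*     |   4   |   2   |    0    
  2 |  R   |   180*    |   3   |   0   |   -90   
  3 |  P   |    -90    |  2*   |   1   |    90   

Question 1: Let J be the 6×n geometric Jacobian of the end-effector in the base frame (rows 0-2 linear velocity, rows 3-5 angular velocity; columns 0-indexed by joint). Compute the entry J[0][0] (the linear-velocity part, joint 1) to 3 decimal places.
axis z_0 = ẑ; lever o_n−o_0 = (2.0000,-2.0000,8.0000)
cross product → J_v[:, 0] = (2.0000,2.0000,-0.0000)
J_ω[:, 0] = z_0
entry J[0][0] = 2.0000

2.000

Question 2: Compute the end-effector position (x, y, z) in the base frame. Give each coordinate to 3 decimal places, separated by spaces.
after link 1: o_1 = (2.0000, 0.0000, 4.0000)
after link 2: o_2 = (2.0000, 0.0000, 7.0000)
after link 3: o_3 = (2.0000, -2.0000, 8.0000)

2.000 -2.000 8.000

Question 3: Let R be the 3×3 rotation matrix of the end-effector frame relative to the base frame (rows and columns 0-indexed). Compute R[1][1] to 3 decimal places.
End-effector y-axis (col 1 of R) = (-0.0000,-1.0000,0.0000)
R[1][1] = -1.0000

-1.000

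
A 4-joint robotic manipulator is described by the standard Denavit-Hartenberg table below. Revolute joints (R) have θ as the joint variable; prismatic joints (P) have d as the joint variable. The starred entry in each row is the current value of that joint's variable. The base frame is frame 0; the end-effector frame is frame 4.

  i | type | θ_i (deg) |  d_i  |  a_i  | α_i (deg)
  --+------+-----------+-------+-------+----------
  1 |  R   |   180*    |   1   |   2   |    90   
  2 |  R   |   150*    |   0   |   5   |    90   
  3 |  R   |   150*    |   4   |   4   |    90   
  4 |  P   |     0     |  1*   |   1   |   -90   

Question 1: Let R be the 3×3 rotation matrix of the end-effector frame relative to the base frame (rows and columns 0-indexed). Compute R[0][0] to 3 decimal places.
End-effector x-axis (col 0 of R) = (-0.7500,0.5000,-0.4330)
R[0][0] = -0.7500

-0.750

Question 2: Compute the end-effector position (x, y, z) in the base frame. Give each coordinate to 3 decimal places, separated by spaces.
-2.987 3.366 5.049

after link 1: o_1 = (-2.0000, 0.0000, 1.0000)
after link 2: o_2 = (2.3301, -0.0000, 3.5000)
after link 3: o_3 = (-2.6699, 2.0000, 5.2321)
after link 4: o_4 = (-2.9869, 3.3660, 5.0490)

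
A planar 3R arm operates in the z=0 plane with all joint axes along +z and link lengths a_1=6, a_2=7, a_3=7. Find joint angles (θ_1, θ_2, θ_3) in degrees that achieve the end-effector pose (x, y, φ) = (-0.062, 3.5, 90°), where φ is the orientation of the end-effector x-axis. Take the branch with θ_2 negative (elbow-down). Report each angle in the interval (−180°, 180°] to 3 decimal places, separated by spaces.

wrist centre = target − a_3·(cos φ, sin φ) = (-0.0620, -3.5000)
cos θ_2 = (12.2538−6²−7²)/(2·6·7) = -0.8660; θ_2 = -150.0000° (elbow-down)
β = atan2(-3.5000,-0.0620) = -91.0148°; ψ = atan2(-3.5000,-0.0622) = -91.0178°
θ_1 = β − ψ = 0.0029°
θ_3 = φ − θ_1 − θ_2 = -120.0029° (wrapped to (-180°,180°])

0.003 -150.000 -120.003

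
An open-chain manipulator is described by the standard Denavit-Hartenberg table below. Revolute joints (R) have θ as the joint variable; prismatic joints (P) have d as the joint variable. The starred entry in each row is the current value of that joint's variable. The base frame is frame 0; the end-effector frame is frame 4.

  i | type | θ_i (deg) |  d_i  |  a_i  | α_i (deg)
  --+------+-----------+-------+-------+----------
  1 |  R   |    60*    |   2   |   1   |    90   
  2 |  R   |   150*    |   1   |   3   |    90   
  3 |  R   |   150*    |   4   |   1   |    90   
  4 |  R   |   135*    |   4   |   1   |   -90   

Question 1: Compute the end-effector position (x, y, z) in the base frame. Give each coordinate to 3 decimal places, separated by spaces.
3.614 -2.961 8.450

after link 1: o_1 = (0.5000, 0.8660, 2.0000)
after link 2: o_2 = (0.0670, -1.8840, 3.5000)
after link 3: o_3 = (1.8750, 0.2476, 6.5311)
after link 4: o_4 = (3.6144, -2.9608, 8.4496)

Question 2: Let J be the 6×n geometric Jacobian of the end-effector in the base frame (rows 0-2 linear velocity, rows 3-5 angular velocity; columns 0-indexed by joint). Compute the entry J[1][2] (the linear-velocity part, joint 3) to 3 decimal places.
1.835

axis z_2 = (0.2500,0.4330,0.8660); lever o_n−o_2 = (3.5474,-1.0768,4.9496)
cross product → J_v[:, 2] = (3.0758,1.8347,-1.8053)
J_ω[:, 2] = z_2
entry J[1][2] = 1.8347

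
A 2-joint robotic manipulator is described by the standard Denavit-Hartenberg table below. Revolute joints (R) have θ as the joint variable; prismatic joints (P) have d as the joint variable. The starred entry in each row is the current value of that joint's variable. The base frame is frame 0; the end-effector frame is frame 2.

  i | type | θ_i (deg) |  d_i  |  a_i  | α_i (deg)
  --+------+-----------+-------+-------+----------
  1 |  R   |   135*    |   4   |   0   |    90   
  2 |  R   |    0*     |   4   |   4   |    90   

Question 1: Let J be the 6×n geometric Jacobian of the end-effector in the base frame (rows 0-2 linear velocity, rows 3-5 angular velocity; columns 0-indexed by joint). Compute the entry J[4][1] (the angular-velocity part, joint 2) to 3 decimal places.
0.707

axis z_1 = (0.7071,0.7071,0.0000); lever o_n−o_1 = (0.0000,5.6569,0.0000)
cross product → J_v[:, 1] = (-0.0000,0.0000,4.0000)
J_ω[:, 1] = z_1
entry J[4][1] = 0.7071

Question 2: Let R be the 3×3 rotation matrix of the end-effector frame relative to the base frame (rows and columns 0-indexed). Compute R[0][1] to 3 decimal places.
0.707

End-effector y-axis (col 1 of R) = (0.7071,0.7071,0.0000)
R[0][1] = 0.7071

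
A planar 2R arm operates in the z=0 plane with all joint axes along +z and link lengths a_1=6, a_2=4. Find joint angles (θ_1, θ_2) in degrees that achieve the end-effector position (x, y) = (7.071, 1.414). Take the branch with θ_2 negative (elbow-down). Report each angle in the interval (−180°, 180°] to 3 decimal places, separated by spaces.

44.999 -90.002

cos θ_2 = (51.9984−6²−4²)/(2·6·4) = -0.0000; θ_2 = -90.0019° (elbow-down)
β = atan2(1.4140,7.0710) = 11.3084°; ψ = atan2(-4.0000,5.9999) = -33.6906°
θ_1 = β − ψ = 44.9990°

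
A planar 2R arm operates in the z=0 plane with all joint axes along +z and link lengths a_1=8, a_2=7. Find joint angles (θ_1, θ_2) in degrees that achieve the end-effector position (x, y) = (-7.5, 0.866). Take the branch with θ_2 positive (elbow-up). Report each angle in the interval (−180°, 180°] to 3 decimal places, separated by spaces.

120.000 120.000

cos θ_2 = (57.0000−8²−7²)/(2·8·7) = -0.5000; θ_2 = 120.0000° (elbow-up)
β = atan2(0.8660,-7.5000) = 173.4134°; ψ = atan2(6.0622,4.5000) = 53.4132°
θ_1 = β − ψ = 120.0002°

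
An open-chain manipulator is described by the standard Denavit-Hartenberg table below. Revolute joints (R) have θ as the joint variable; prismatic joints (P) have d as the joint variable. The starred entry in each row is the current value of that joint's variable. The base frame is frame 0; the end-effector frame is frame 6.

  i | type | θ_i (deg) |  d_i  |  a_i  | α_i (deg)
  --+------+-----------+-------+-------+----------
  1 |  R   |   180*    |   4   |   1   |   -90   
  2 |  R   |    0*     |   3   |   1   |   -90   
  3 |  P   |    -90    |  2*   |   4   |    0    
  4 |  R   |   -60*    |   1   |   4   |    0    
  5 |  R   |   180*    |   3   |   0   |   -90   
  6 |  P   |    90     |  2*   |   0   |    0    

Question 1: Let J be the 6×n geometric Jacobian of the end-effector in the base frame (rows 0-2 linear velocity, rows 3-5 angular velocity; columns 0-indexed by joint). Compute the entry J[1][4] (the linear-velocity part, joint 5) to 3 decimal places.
-1.000

axis z_4 = (-0.0000,-0.0000,-1.0000); lever o_n−o_4 = (1.0000,1.7321,-3.0000)
cross product → J_v[:, 4] = (1.7321,-1.0000,0.0000)
J_ω[:, 4] = z_4
entry J[1][4] = -1.0000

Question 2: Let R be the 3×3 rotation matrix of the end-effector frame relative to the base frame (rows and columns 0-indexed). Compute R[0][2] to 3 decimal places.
End-effector z-axis (col 2 of R) = (0.5000,0.8660,-0.0000)
R[0][2] = 0.5000

0.500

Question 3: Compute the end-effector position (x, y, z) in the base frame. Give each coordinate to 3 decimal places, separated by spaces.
2.464 -7.268 -2.000

after link 1: o_1 = (-1.0000, 0.0000, 4.0000)
after link 2: o_2 = (-2.0000, -3.0000, 4.0000)
after link 3: o_3 = (-2.0000, -7.0000, 2.0000)
after link 4: o_4 = (1.4641, -9.0000, 1.0000)
after link 5: o_5 = (1.4641, -9.0000, -2.0000)
after link 6: o_6 = (2.4641, -7.2679, -2.0000)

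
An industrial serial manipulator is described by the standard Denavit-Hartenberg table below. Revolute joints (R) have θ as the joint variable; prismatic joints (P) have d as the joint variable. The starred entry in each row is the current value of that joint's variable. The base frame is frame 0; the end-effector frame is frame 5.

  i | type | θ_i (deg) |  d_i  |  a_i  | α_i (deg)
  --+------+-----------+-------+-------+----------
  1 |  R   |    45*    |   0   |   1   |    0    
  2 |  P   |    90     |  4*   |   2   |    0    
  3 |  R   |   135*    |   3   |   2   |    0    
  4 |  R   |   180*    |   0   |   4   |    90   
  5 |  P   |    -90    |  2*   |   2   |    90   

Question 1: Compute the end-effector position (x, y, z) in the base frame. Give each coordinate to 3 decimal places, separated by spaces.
after link 1: o_1 = (0.7071, 0.7071, 0.0000)
after link 2: o_2 = (-0.7071, 2.1213, 4.0000)
after link 3: o_3 = (-0.7071, 0.1213, 7.0000)
after link 4: o_4 = (-0.7071, 4.1213, 7.0000)
after link 5: o_5 = (1.2929, 4.1213, 5.0000)

1.293 4.121 5.000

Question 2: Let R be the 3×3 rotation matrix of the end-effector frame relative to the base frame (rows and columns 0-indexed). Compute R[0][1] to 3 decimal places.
End-effector y-axis (col 1 of R) = (1.0000,-0.0000,0.0000)
R[0][1] = 1.0000

1.000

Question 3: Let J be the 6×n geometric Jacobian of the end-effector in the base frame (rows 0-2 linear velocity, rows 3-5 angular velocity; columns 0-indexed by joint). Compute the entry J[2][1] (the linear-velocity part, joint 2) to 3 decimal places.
1.000

prismatic axis z_1 = (0.0000,0.0000,1.0000)
J_v[:, 1] = z_1; J_ω[:, 1] = (0,0,0)
entry J[2][1] = 1.0000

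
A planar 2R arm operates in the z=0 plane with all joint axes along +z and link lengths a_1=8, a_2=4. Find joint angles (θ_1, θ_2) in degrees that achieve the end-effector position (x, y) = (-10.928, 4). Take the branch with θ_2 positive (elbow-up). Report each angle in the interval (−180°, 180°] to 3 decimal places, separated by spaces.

cos θ_2 = (135.4212−8²−4²)/(2·8·4) = 0.8660; θ_2 = 30.0080° (elbow-up)
β = atan2(4.0000,-10.9280) = 159.8957°; ψ = atan2(2.0005,11.4638) = 9.8987°
θ_1 = β − ψ = 149.9971°

149.997 30.008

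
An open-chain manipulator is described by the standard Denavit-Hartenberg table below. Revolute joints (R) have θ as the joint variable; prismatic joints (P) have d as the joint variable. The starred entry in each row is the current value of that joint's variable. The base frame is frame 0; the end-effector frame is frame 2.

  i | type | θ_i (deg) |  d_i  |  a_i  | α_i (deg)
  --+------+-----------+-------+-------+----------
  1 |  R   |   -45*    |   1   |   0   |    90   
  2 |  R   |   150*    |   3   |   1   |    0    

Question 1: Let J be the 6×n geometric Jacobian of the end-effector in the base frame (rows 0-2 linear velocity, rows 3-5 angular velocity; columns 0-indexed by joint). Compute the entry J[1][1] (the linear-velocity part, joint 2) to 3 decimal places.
0.354

axis z_1 = (-0.7071,-0.7071,0.0000); lever o_n−o_1 = (-2.7337,-1.5089,0.5000)
cross product → J_v[:, 1] = (-0.3536,0.3536,-0.8660)
J_ω[:, 1] = z_1
entry J[1][1] = 0.3536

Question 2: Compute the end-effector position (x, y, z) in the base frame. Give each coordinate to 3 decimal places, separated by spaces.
after link 1: o_1 = (0.0000, 0.0000, 1.0000)
after link 2: o_2 = (-2.7337, -1.5089, 1.5000)

-2.734 -1.509 1.500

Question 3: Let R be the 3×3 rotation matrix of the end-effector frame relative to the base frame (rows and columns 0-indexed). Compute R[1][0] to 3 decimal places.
0.612

End-effector x-axis (col 0 of R) = (-0.6124,0.6124,0.5000)
R[1][0] = 0.6124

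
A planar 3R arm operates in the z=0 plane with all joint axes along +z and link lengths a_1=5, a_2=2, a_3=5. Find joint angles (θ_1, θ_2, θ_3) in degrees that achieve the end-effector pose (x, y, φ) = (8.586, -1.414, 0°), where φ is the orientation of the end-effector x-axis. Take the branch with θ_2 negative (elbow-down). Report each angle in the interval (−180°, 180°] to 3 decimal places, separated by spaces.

0.005 -134.996 134.991

wrist centre = target − a_3·(cos φ, sin φ) = (3.5860, -1.4140)
cos θ_2 = (14.8588−5²−2²)/(2·5·2) = -0.7071; θ_2 = -134.9962° (elbow-down)
β = atan2(-1.4140,3.5860) = -21.5199°; ψ = atan2(-1.4143,3.5859) = -21.5248°
θ_1 = β − ψ = 0.0049°
θ_3 = φ − θ_1 − θ_2 = 134.9913° (wrapped to (-180°,180°])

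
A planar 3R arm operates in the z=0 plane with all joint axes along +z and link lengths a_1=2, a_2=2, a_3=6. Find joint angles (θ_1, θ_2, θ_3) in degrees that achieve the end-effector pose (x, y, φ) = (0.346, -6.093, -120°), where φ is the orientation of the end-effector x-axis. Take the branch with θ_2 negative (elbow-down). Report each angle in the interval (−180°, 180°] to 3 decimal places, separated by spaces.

14.995 -60.000 -74.996

wrist centre = target − a_3·(cos φ, sin φ) = (3.3460, -0.8968)
cos θ_2 = (12.0001−2²−2²)/(2·2·2) = 0.5000; θ_2 = -59.9996° (elbow-down)
β = atan2(-0.8968,3.3460) = -15.0046°; ψ = atan2(-1.7320,3.0000) = -29.9998°
θ_1 = β − ψ = 14.9952°
θ_3 = φ − θ_1 − θ_2 = -74.9956° (wrapped to (-180°,180°])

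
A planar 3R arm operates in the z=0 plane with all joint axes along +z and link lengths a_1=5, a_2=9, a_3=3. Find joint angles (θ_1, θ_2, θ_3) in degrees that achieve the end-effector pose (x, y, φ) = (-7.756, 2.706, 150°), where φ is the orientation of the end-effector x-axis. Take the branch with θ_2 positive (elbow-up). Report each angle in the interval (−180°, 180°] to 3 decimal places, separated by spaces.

wrist centre = target − a_3·(cos φ, sin φ) = (-5.1579, 1.2060)
cos θ_2 = (28.0586−5²−9²)/(2·5·9) = -0.8660; θ_2 = 149.9989° (elbow-up)
β = atan2(1.2060,-5.1579) = 166.8398°; ψ = atan2(4.5002,-2.7941) = 121.8361°
θ_1 = β − ψ = 45.0037°
θ_3 = φ − θ_1 − θ_2 = -45.0026° (wrapped to (-180°,180°])

45.004 149.999 -45.003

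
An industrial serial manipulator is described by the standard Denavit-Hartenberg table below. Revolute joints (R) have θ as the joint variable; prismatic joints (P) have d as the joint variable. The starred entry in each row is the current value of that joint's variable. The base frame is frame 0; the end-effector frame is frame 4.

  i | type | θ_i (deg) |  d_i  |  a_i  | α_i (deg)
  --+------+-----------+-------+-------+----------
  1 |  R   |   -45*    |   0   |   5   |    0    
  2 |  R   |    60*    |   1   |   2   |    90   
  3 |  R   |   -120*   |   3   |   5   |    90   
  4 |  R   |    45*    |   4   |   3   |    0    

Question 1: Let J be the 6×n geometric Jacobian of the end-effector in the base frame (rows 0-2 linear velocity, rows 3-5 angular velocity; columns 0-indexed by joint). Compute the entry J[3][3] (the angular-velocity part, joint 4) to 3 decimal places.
axis z_3 = (-0.8365,-0.2241,0.5000); lever o_n−o_3 = (-3.8215,-3.2201,0.1629)
cross product → J_v[:, 3] = (1.5736,-1.7745,1.8371)
J_ω[:, 3] = z_3
entry J[3][3] = -0.8365

-0.837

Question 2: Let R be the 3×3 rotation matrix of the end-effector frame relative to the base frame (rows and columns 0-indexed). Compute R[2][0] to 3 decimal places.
End-effector x-axis (col 0 of R) = (-0.1585,-0.7745,-0.6124)
R[2][0] = -0.6124

-0.612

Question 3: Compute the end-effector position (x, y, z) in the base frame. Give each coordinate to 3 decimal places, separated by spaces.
0.007 -9.783 -3.167

after link 1: o_1 = (3.5355, -3.5355, 0.0000)
after link 2: o_2 = (5.4674, -3.0179, 1.0000)
after link 3: o_3 = (3.8290, -6.5627, -3.3301)
after link 4: o_4 = (0.0075, -9.7829, -3.1672)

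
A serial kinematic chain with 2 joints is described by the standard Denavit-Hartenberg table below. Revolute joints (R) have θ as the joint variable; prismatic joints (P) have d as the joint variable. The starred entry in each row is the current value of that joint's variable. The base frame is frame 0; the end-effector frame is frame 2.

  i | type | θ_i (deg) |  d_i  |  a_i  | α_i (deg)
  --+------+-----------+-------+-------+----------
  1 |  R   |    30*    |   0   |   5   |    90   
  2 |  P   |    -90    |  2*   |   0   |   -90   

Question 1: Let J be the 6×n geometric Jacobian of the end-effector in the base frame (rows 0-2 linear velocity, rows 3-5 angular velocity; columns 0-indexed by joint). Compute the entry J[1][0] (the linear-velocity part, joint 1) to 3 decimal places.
5.330

axis z_0 = ẑ; lever o_n−o_0 = (5.3301,0.7679,0.0000)
cross product → J_v[:, 0] = (-0.7679,5.3301,0.0000)
J_ω[:, 0] = z_0
entry J[1][0] = 5.3301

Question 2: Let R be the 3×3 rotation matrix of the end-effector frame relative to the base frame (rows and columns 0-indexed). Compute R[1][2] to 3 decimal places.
0.500

End-effector z-axis (col 2 of R) = (0.8660,0.5000,0.0000)
R[1][2] = 0.5000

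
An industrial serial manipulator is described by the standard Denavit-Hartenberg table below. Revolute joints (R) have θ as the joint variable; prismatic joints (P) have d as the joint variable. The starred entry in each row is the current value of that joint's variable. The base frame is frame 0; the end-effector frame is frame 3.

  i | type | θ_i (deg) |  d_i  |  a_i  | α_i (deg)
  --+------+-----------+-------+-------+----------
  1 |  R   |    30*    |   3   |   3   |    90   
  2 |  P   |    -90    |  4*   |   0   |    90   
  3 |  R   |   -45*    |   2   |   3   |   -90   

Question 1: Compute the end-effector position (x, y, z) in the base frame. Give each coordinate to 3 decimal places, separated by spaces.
1.805 -1.127 0.879

after link 1: o_1 = (2.5981, 1.5000, 3.0000)
after link 2: o_2 = (4.5981, -1.9641, 3.0000)
after link 3: o_3 = (1.8054, -1.1270, 0.8787)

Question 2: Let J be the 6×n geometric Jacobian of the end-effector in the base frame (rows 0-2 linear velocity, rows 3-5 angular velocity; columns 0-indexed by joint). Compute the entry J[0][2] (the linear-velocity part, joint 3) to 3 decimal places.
1.061

axis z_2 = (-0.8660,-0.5000,-0.0000); lever o_n−o_2 = (-2.7927,0.8371,-2.1213)
cross product → J_v[:, 2] = (1.0607,-1.8371,-2.1213)
J_ω[:, 2] = z_2
entry J[0][2] = 1.0607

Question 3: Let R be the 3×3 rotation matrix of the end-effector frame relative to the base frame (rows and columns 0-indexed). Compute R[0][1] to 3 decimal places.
0.866

End-effector y-axis (col 1 of R) = (0.8660,0.5000,0.0000)
R[0][1] = 0.8660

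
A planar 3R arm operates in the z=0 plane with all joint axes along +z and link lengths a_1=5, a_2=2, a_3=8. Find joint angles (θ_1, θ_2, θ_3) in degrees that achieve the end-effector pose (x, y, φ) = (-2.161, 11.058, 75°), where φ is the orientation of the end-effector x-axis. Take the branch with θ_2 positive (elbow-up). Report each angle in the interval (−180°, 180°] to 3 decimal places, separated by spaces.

wrist centre = target − a_3·(cos φ, sin φ) = (-4.2316, 3.3306)
cos θ_2 = (28.9989−5²−2²)/(2·5·2) = -0.0001; θ_2 = 90.0032° (elbow-up)
β = atan2(3.3306,-4.2316) = 141.7942°; ψ = atan2(2.0000,4.9999) = 21.8018°
θ_1 = β − ψ = 119.9924°
θ_3 = φ − θ_1 − θ_2 = -134.9956° (wrapped to (-180°,180°])

119.992 90.003 -134.996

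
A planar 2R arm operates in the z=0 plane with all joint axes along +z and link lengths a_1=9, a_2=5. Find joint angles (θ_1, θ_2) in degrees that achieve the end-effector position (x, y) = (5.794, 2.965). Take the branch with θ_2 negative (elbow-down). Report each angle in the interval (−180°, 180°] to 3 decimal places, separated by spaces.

cos θ_2 = (42.3617−9²−5²)/(2·9·5) = -0.7071; θ_2 = -134.9989° (elbow-down)
β = atan2(2.9650,5.7940) = 27.1005°; ψ = atan2(-3.5356,5.4645) = -32.9032°
θ_1 = β − ψ = 60.0037°

60.004 -134.999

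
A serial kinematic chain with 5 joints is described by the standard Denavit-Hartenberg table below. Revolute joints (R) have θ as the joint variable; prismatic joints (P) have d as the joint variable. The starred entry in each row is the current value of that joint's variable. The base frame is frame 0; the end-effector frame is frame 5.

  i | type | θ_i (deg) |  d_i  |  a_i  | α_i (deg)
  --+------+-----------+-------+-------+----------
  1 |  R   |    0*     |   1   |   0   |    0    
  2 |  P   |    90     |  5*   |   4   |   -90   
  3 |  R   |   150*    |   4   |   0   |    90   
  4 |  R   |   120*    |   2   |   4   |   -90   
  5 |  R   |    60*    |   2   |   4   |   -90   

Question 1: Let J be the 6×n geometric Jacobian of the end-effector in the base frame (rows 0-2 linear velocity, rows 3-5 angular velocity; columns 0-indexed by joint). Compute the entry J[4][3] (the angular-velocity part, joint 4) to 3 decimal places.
axis z_3 = (-0.0000,0.5000,-0.8660); lever o_n−o_3 = (-4.1962,3.3660,3.6340)
cross product → J_v[:, 3] = (4.7321,3.6340,2.0981)
J_ω[:, 3] = z_3
entry J[4][3] = 0.5000

0.500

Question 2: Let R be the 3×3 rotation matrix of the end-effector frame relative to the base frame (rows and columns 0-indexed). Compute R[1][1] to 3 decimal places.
-0.750

End-effector y-axis (col 1 of R) = (-0.5000,-0.7500,-0.4330)
R[1][1] = -0.7500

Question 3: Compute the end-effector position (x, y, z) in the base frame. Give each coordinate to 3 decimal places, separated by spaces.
after link 1: o_1 = (0.0000, 0.0000, 1.0000)
after link 2: o_2 = (0.0000, 4.0000, 6.0000)
after link 3: o_3 = (-4.0000, 4.0000, 6.0000)
after link 4: o_4 = (-7.4641, 6.7321, 5.2679)
after link 5: o_5 = (-8.1962, 7.3660, 9.6340)

-8.196 7.366 9.634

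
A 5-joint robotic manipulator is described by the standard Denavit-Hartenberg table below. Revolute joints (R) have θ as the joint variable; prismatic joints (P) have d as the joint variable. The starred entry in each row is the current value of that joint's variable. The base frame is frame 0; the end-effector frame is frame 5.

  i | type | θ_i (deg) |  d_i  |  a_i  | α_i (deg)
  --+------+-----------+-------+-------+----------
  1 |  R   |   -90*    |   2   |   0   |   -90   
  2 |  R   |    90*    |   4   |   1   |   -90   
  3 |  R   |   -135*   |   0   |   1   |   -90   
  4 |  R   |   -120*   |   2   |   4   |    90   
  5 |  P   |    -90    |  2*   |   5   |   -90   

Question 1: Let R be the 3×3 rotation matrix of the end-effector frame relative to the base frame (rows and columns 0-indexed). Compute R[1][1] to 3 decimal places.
0.500

End-effector y-axis (col 1 of R) = (0.6124,0.5000,0.6124)
R[1][1] = 0.5000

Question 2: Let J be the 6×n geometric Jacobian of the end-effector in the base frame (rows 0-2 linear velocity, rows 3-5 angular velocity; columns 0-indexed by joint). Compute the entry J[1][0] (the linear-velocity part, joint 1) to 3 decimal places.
-0.053

axis z_0 = ẑ; lever o_n−o_0 = (-0.0532,2.4641,1.1895)
cross product → J_v[:, 0] = (-2.4641,-0.0532,0.0000)
J_ω[:, 0] = z_0
entry J[1][0] = -0.0532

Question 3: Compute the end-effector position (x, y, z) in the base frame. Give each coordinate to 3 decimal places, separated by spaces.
-0.053 2.464 1.189

after link 1: o_1 = (0.0000, 0.0000, 2.0000)
after link 2: o_2 = (4.0000, 0.0000, 1.0000)
after link 3: o_3 = (4.7071, 0.0000, 1.7071)
after link 4: o_4 = (4.7071, 3.4641, -1.1213)
after link 5: o_5 = (-0.0532, 2.4641, 1.1895)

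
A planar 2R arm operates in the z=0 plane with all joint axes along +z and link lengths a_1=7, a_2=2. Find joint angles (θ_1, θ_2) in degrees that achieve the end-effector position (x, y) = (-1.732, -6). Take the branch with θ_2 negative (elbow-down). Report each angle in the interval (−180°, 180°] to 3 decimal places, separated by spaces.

cos θ_2 = (38.9998−7²−2²)/(2·7·2) = -0.5000; θ_2 = -120.0004° (elbow-down)
β = atan2(-6.0000,-1.7320) = -106.1017°; ψ = atan2(-1.7320,6.0000) = -16.1021°
θ_1 = β − ψ = -89.9996°

-90.000 -120.000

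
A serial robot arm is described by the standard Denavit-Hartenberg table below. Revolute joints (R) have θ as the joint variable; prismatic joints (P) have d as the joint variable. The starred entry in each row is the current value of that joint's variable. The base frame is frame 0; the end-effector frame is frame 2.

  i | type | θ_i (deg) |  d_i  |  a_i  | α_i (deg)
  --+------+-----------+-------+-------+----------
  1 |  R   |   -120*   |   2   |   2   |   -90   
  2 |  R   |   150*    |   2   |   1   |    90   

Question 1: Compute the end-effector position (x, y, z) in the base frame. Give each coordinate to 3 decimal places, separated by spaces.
1.165 -1.982 1.500

after link 1: o_1 = (-1.0000, -1.7321, 2.0000)
after link 2: o_2 = (1.1651, -1.9821, 1.5000)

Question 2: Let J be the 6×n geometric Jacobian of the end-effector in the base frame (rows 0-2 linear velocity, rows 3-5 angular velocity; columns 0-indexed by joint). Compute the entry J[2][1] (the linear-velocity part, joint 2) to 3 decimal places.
0.866

axis z_1 = (0.8660,-0.5000,0.0000); lever o_n−o_1 = (2.1651,-0.2500,-0.5000)
cross product → J_v[:, 1] = (0.2500,0.4330,0.8660)
J_ω[:, 1] = z_1
entry J[2][1] = 0.8660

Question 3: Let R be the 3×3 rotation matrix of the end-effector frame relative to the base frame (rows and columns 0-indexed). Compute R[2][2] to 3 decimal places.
-0.866

End-effector z-axis (col 2 of R) = (-0.2500,-0.4330,-0.8660)
R[2][2] = -0.8660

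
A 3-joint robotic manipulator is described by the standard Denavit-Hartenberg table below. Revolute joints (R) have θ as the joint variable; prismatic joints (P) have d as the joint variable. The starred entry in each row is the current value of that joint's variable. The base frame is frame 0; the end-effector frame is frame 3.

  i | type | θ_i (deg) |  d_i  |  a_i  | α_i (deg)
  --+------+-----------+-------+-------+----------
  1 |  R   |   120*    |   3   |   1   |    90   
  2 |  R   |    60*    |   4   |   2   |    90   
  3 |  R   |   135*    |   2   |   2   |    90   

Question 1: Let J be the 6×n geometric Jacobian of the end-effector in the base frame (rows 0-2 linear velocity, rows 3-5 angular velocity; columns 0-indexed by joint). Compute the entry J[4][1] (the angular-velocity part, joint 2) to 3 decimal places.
axis z_1 = (0.8660,0.5000,0.0000); lever o_n−o_1 = (3.6764,4.4608,-0.4927)
cross product → J_v[:, 1] = (-0.2463,0.4267,2.0249)
J_ω[:, 1] = z_1
entry J[4][1] = 0.5000

0.500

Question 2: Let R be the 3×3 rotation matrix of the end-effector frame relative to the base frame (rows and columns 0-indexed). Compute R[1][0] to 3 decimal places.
0.047

End-effector x-axis (col 0 of R) = (0.7891,0.0474,-0.6124)
R[1][0] = 0.0474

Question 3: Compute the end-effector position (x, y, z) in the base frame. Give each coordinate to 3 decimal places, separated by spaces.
after link 1: o_1 = (-0.5000, 0.8660, 3.0000)
after link 2: o_2 = (2.4641, 3.7321, 4.7321)
after link 3: o_3 = (3.1764, 5.3268, 2.5073)

3.176 5.327 2.507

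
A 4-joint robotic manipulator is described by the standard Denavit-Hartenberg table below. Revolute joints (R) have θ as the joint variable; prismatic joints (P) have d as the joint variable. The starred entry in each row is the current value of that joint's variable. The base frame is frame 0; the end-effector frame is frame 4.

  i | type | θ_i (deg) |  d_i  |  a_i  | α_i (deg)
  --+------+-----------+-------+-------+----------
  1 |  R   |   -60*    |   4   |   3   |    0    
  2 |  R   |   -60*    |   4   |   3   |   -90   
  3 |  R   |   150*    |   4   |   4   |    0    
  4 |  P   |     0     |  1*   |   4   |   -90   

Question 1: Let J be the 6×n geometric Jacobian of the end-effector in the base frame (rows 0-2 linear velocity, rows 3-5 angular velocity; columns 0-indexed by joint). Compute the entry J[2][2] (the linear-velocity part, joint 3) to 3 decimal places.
axis z_2 = (0.8660,-0.5000,0.0000); lever o_n−o_2 = (7.7942,3.5000,-4.0000)
cross product → J_v[:, 2] = (2.0000,3.4641,6.9282)
J_ω[:, 2] = z_2
entry J[2][2] = 6.9282

6.928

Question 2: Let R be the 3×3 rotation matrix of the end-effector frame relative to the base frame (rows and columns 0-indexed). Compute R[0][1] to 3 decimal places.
-0.866

End-effector y-axis (col 1 of R) = (-0.8660,0.5000,-0.0000)
R[0][1] = -0.8660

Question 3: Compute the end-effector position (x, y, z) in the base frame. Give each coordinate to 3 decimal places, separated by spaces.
7.794 -1.696 4.000

after link 1: o_1 = (1.5000, -2.5981, 4.0000)
after link 2: o_2 = (0.0000, -5.1962, 8.0000)
after link 3: o_3 = (5.1962, -4.1962, 6.0000)
after link 4: o_4 = (7.7942, -1.6962, 4.0000)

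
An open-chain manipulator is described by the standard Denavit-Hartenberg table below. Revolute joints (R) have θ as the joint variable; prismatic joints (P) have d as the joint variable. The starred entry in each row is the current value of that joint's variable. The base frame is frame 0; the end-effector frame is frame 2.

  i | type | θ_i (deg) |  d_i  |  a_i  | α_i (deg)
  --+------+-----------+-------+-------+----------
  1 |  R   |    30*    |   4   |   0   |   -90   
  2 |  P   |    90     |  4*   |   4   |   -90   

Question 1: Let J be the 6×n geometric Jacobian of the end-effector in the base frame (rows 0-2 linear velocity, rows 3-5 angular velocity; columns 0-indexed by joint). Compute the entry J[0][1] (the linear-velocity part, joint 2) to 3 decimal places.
prismatic axis z_1 = (-0.5000,0.8660,0.0000)
J_v[:, 1] = z_1; J_ω[:, 1] = (0,0,0)
entry J[0][1] = -0.5000

-0.500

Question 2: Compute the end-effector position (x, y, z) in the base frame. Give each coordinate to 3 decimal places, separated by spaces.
after link 1: o_1 = (0.0000, 0.0000, 4.0000)
after link 2: o_2 = (-2.0000, 3.4641, 0.0000)

-2.000 3.464 0.000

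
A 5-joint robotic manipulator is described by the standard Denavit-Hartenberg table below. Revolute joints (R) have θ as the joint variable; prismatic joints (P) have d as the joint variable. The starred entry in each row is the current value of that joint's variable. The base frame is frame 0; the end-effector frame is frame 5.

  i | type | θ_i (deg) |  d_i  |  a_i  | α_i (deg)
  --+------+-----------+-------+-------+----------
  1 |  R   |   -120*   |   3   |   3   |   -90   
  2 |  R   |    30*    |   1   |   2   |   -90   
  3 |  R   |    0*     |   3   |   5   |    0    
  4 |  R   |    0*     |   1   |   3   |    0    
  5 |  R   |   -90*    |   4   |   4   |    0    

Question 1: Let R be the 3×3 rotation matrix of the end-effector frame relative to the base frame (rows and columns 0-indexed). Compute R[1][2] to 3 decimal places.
End-effector z-axis (col 2 of R) = (0.2500,0.4330,-0.8660)
R[1][2] = 0.4330

0.433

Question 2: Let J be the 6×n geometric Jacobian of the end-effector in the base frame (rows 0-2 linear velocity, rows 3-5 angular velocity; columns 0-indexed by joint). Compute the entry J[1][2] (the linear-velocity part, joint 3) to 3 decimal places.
axis z_2 = (0.2500,0.4330,-0.8660); lever o_n−o_2 = (2.0000,-4.5359,-10.9282)
cross product → J_v[:, 2] = (-8.6603,1.0000,-2.0000)
J_ω[:, 2] = z_2
entry J[1][2] = 1.0000

1.000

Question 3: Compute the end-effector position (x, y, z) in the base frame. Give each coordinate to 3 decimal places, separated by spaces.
0.500 -9.134 -8.928

after link 1: o_1 = (-1.5000, -2.5981, 3.0000)
after link 2: o_2 = (-1.5000, -4.5981, 2.0000)
after link 3: o_3 = (-2.9151, -7.0490, -3.0981)
after link 4: o_4 = (-3.9641, -8.8660, -5.4641)
after link 5: o_5 = (0.5000, -9.1340, -8.9282)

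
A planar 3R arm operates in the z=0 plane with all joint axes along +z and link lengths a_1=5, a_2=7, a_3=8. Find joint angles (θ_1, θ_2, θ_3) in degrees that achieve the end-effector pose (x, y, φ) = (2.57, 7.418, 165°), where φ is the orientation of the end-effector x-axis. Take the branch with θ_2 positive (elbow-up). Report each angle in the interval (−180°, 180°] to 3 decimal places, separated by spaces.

9.895 29.984 125.121

wrist centre = target − a_3·(cos φ, sin φ) = (10.2974, 5.3474)
cos θ_2 = (134.6318−5²−7²)/(2·5·7) = 0.8662; θ_2 = 29.9836° (elbow-up)
β = atan2(5.3474,10.2974) = 27.4429°; ψ = atan2(3.4983,11.0632) = 17.5474°
θ_1 = β − ψ = 9.8955°
θ_3 = φ − θ_1 − θ_2 = 125.1209° (wrapped to (-180°,180°])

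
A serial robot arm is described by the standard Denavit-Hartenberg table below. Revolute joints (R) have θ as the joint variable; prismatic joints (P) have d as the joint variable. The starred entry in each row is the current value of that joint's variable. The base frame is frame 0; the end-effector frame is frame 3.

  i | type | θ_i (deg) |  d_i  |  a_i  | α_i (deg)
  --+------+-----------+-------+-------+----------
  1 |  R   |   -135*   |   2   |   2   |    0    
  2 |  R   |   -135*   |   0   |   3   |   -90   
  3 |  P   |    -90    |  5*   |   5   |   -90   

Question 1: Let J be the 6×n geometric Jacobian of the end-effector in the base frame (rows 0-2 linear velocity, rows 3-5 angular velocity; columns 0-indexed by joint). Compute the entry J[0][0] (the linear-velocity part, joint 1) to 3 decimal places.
axis z_0 = ẑ; lever o_n−o_0 = (-6.4142,1.5858,7.0000)
cross product → J_v[:, 0] = (-1.5858,-6.4142,0.0000)
J_ω[:, 0] = z_0
entry J[0][0] = -1.5858

-1.586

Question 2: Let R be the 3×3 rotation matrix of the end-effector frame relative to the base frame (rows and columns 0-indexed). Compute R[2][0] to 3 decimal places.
1.000

End-effector x-axis (col 0 of R) = (0.0000,0.0000,1.0000)
R[2][0] = 1.0000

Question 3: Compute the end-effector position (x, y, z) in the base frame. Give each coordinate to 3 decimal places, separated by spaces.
-6.414 1.586 7.000

after link 1: o_1 = (-1.4142, -1.4142, 2.0000)
after link 2: o_2 = (-1.4142, 1.5858, 2.0000)
after link 3: o_3 = (-6.4142, 1.5858, 7.0000)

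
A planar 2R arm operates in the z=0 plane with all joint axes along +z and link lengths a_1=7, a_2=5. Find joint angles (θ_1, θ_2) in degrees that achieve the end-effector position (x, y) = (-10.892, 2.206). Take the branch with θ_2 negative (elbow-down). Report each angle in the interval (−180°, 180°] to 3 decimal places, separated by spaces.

-172.901 -44.995

cos θ_2 = (123.5021−7²−5²)/(2·7·5) = 0.7072; θ_2 = -44.9946° (elbow-down)
β = atan2(2.2060,-10.8920) = 168.5505°; ψ = atan2(-3.5352,10.5359) = -18.5487°
θ_1 = β − ψ = 187.0992°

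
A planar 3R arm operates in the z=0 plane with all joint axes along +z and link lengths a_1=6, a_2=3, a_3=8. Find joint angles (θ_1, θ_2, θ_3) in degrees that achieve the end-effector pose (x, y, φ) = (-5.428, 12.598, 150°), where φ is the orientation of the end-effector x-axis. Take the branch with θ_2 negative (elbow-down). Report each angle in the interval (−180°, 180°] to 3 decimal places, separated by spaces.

89.999 -30.002 90.003

wrist centre = target − a_3·(cos φ, sin φ) = (1.5002, 8.5980)
cos θ_2 = (76.1762−6²−3²)/(2·6·3) = 0.8660; θ_2 = -30.0022° (elbow-down)
β = atan2(8.5980,1.5002) = 80.1025°; ψ = atan2(-1.5001,8.5980) = -9.8968°
θ_1 = β − ψ = 89.9993°
θ_3 = φ − θ_1 − θ_2 = 90.0029° (wrapped to (-180°,180°])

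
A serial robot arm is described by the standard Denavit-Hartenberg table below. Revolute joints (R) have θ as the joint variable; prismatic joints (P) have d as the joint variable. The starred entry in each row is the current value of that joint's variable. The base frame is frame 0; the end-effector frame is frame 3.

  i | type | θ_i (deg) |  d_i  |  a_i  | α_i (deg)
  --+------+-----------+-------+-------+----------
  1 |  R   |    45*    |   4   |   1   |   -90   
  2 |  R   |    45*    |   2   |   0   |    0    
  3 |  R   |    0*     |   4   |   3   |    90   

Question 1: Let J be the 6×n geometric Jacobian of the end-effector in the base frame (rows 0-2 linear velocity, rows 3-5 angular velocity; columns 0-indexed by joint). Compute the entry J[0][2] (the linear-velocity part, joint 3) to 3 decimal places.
axis z_2 = (-0.7071,0.7071,0.0000); lever o_n−o_2 = (-1.3284,4.3284,-2.1213)
cross product → J_v[:, 2] = (-1.5000,-1.5000,-2.1213)
J_ω[:, 2] = z_2
entry J[0][2] = -1.5000

-1.500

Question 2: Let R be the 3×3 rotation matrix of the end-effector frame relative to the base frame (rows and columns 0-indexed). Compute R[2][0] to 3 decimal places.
End-effector x-axis (col 0 of R) = (0.5000,0.5000,-0.7071)
R[2][0] = -0.7071

-0.707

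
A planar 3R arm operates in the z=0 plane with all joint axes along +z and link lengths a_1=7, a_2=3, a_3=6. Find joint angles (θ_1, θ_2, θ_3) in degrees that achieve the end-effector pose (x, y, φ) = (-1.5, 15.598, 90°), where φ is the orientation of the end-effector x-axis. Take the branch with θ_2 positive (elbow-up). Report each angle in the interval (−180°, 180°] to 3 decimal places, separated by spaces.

89.999 30.004 -30.003

wrist centre = target − a_3·(cos φ, sin φ) = (-1.5000, 9.5980)
cos θ_2 = (94.3716−7²−3²)/(2·7·3) = 0.8660; θ_2 = 30.0040° (elbow-up)
β = atan2(9.5980,-1.5000) = 98.8825°; ψ = atan2(1.5002,9.5980) = 8.8836°
θ_1 = β − ψ = 89.9989°
θ_3 = φ − θ_1 − θ_2 = -30.0029° (wrapped to (-180°,180°])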